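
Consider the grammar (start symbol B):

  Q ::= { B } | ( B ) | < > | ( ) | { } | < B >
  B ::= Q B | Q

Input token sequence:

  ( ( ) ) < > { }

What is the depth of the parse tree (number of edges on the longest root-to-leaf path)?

4

[B [Q ( [B [Q ( )]] )] [B [Q < >] [B [Q { }]]]]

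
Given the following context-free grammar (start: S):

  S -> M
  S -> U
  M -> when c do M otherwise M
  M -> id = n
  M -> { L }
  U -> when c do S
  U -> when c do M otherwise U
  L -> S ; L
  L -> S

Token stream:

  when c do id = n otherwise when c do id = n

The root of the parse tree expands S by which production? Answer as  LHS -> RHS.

S -> U

[S [U when c do [M id = n] otherwise [U when c do [S [M id = n]]]]]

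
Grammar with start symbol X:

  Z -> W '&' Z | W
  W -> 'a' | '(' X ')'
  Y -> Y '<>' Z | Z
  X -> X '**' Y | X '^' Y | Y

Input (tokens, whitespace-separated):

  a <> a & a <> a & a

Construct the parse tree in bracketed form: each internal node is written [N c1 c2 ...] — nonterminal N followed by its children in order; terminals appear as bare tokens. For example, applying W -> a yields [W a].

[X [Y [Y [Y [Z [W a]]] <> [Z [W a] & [Z [W a]]]] <> [Z [W a] & [Z [W a]]]]]

X
Y
Y <> Z
Y <> Z <> Z
Z <> Z <> Z
W <> Z <> Z
a <> Z <> Z
a <> W & Z <> Z
a <> a & Z <> Z
a <> a & W <> Z
a <> a & a <> Z
a <> a & a <> W & Z
a <> a & a <> a & Z
a <> a & a <> a & W
a <> a & a <> a & a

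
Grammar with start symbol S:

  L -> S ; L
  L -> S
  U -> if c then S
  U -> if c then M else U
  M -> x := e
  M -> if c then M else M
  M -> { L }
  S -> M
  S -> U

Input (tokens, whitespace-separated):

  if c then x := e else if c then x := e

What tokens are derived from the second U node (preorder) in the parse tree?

[S [U if c then [M x := e] else [U if c then [S [M x := e]]]]]

if c then x := e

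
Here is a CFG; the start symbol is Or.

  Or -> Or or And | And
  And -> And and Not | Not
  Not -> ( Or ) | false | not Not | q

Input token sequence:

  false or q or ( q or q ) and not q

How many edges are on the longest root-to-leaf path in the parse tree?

8

[Or [Or [Or [And [Not false]]] or [And [Not q]]] or [And [And [Not ( [Or [Or [And [Not q]]] or [And [Not q]]] )]] and [Not not [Not q]]]]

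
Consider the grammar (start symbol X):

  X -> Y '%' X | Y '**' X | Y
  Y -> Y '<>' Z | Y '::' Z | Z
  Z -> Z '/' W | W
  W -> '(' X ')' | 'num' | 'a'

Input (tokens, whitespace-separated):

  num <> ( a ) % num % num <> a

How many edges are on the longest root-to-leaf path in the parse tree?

[X [Y [Y [Z [W num]]] <> [Z [W ( [X [Y [Z [W a]]]] )]]] % [X [Y [Z [W num]]] % [X [Y [Y [Z [W num]]] <> [Z [W a]]]]]]

8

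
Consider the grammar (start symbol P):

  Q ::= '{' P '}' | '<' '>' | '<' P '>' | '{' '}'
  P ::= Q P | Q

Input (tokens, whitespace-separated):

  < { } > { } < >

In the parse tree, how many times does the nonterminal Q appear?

4

[P [Q < [P [Q { }]] >] [P [Q { }] [P [Q < >]]]]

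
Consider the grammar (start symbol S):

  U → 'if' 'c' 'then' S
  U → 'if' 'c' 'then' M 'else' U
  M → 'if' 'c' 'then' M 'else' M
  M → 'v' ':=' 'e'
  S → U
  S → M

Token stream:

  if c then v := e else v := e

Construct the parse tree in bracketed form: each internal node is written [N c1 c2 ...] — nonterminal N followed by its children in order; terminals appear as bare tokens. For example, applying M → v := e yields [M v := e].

[S [M if c then [M v := e] else [M v := e]]]

S
M
if c then M else M
if c then v := e else M
if c then v := e else v := e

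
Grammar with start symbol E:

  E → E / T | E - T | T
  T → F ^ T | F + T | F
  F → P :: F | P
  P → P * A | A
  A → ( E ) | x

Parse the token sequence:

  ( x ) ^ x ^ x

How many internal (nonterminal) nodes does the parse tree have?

18

[E [T [F [P [A ( [E [T [F [P [A x]]]]] )]]] ^ [T [F [P [A x]]] ^ [T [F [P [A x]]]]]]]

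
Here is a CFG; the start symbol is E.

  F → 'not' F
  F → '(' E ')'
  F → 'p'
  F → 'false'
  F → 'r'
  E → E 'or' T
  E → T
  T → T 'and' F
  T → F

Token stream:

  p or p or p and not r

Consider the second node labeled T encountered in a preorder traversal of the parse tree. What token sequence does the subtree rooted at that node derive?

[E [E [E [T [F p]]] or [T [F p]]] or [T [T [F p]] and [F not [F r]]]]

p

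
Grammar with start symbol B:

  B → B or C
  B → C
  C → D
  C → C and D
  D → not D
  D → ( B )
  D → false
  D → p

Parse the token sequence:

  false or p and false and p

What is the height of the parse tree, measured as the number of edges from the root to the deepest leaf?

5

[B [B [C [D false]]] or [C [C [C [D p]] and [D false]] and [D p]]]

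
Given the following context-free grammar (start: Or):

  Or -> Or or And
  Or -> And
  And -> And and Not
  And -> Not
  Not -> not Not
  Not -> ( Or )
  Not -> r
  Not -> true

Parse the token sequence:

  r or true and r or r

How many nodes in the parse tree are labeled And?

4

[Or [Or [Or [And [Not r]]] or [And [And [Not true]] and [Not r]]] or [And [Not r]]]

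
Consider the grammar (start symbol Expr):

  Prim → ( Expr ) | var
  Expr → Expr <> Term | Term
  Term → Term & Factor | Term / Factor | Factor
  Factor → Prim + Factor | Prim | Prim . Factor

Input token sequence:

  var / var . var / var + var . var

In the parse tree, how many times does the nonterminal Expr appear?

[Expr [Term [Term [Term [Factor [Prim var]]] / [Factor [Prim var] . [Factor [Prim var]]]] / [Factor [Prim var] + [Factor [Prim var] . [Factor [Prim var]]]]]]

1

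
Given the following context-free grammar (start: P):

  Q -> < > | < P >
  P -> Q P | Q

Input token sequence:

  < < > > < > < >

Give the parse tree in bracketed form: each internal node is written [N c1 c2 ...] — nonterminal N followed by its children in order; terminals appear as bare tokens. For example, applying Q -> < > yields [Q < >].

P
Q P
< P > P
< Q > P
< < > > P
< < > > Q P
< < > > < > P
< < > > < > Q
< < > > < > < >

[P [Q < [P [Q < >]] >] [P [Q < >] [P [Q < >]]]]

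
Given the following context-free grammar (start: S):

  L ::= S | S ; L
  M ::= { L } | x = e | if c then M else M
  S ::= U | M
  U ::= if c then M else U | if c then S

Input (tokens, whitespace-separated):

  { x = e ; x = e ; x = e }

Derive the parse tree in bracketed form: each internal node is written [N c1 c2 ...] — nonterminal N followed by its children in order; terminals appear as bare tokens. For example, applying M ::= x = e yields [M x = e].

S
M
{ L }
{ S ; L }
{ M ; L }
{ x = e ; L }
{ x = e ; S ; L }
{ x = e ; M ; L }
{ x = e ; x = e ; L }
{ x = e ; x = e ; S }
{ x = e ; x = e ; M }
{ x = e ; x = e ; x = e }

[S [M { [L [S [M x = e]] ; [L [S [M x = e]] ; [L [S [M x = e]]]]] }]]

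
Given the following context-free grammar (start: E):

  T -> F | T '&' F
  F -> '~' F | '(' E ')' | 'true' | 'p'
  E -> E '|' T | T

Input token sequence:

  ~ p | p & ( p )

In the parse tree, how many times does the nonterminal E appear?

3

[E [E [T [F ~ [F p]]]] | [T [T [F p]] & [F ( [E [T [F p]]] )]]]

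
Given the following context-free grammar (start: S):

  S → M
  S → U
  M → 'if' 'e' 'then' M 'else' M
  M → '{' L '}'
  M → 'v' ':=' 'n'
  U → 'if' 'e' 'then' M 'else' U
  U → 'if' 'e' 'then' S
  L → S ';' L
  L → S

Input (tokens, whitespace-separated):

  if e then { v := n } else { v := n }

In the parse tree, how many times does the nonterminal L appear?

2

[S [M if e then [M { [L [S [M v := n]]] }] else [M { [L [S [M v := n]]] }]]]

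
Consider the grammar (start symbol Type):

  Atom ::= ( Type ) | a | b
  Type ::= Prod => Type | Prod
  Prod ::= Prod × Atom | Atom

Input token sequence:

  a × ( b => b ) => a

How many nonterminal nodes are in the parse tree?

14

[Type [Prod [Prod [Atom a]] × [Atom ( [Type [Prod [Atom b]] => [Type [Prod [Atom b]]]] )]] => [Type [Prod [Atom a]]]]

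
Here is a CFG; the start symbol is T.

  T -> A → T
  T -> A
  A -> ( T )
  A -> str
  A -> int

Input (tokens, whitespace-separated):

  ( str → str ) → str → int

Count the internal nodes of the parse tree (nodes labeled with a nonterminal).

[T [A ( [T [A str] → [T [A str]]] )] → [T [A str] → [T [A int]]]]

10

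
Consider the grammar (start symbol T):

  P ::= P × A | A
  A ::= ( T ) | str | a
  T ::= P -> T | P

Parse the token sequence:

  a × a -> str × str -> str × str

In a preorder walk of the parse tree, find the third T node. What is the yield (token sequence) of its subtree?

[T [P [P [A a]] × [A a]] -> [T [P [P [A str]] × [A str]] -> [T [P [P [A str]] × [A str]]]]]

str × str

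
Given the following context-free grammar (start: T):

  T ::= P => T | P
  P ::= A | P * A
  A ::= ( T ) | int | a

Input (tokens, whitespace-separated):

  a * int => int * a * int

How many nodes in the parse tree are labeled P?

[T [P [P [A a]] * [A int]] => [T [P [P [P [A int]] * [A a]] * [A int]]]]

5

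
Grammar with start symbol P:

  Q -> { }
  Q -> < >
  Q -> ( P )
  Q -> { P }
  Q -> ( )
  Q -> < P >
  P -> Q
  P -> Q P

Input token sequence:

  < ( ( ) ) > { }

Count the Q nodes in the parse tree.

[P [Q < [P [Q ( [P [Q ( )]] )]] >] [P [Q { }]]]

4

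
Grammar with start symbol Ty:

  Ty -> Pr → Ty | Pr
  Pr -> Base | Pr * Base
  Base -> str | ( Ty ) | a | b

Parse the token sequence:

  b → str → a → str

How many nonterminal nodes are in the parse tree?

[Ty [Pr [Base b]] → [Ty [Pr [Base str]] → [Ty [Pr [Base a]] → [Ty [Pr [Base str]]]]]]

12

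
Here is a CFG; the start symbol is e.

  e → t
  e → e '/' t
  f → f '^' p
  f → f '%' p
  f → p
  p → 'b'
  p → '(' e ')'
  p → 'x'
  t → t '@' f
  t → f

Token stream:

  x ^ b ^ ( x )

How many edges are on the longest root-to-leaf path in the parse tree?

8

[e [t [f [f [f [p x]] ^ [p b]] ^ [p ( [e [t [f [p x]]]] )]]]]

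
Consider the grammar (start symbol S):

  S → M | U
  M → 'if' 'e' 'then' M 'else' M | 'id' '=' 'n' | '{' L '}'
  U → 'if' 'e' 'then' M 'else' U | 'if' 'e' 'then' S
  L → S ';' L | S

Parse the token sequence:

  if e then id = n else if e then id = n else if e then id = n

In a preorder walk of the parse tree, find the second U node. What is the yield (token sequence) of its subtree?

[S [U if e then [M id = n] else [U if e then [M id = n] else [U if e then [S [M id = n]]]]]]

if e then id = n else if e then id = n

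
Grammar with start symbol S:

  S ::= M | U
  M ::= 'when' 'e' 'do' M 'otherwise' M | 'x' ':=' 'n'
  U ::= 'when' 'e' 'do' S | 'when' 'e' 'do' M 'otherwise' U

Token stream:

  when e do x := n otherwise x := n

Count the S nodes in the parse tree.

1

[S [M when e do [M x := n] otherwise [M x := n]]]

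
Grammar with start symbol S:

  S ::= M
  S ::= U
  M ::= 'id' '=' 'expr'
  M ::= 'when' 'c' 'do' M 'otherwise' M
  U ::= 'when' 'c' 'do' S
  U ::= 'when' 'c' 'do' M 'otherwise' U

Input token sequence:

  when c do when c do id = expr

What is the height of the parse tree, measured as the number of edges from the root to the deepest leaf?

[S [U when c do [S [U when c do [S [M id = expr]]]]]]

6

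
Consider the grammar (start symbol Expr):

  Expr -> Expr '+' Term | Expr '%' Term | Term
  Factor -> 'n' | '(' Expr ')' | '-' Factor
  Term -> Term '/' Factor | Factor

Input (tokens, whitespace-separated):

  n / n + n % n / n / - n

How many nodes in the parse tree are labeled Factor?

7

[Expr [Expr [Expr [Term [Term [Factor n]] / [Factor n]]] + [Term [Factor n]]] % [Term [Term [Term [Factor n]] / [Factor n]] / [Factor - [Factor n]]]]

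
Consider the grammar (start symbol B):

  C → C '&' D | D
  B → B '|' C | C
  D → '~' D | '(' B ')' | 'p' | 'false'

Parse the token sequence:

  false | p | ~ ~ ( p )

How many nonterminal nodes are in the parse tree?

[B [B [B [C [D false]]] | [C [D p]]] | [C [D ~ [D ~ [D ( [B [C [D p]]] )]]]]]

14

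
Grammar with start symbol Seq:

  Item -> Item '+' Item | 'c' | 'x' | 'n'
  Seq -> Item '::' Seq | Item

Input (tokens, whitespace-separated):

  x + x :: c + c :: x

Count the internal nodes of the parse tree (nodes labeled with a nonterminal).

10

[Seq [Item [Item x] + [Item x]] :: [Seq [Item [Item c] + [Item c]] :: [Seq [Item x]]]]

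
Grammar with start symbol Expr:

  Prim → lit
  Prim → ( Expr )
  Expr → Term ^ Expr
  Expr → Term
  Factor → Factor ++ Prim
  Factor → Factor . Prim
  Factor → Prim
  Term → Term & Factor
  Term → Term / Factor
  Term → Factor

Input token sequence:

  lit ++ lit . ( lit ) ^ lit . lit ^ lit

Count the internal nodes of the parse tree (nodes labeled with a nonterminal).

22

[Expr [Term [Factor [Factor [Factor [Prim lit]] ++ [Prim lit]] . [Prim ( [Expr [Term [Factor [Prim lit]]]] )]]] ^ [Expr [Term [Factor [Factor [Prim lit]] . [Prim lit]]] ^ [Expr [Term [Factor [Prim lit]]]]]]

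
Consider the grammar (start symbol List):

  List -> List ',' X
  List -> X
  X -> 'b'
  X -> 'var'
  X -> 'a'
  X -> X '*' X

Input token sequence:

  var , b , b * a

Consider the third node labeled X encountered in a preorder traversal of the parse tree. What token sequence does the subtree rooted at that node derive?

[List [List [List [X var]] , [X b]] , [X [X b] * [X a]]]

b * a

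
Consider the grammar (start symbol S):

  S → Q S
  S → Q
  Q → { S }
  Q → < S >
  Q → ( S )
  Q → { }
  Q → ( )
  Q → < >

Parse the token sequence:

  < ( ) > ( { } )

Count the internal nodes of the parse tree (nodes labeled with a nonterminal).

8

[S [Q < [S [Q ( )]] >] [S [Q ( [S [Q { }]] )]]]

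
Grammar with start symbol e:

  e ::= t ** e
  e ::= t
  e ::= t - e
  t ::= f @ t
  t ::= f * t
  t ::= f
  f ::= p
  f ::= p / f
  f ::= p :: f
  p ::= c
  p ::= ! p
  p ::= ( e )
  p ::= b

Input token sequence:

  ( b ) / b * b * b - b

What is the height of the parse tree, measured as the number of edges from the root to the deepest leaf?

[e [t [f [p ( [e [t [f [p b]]]] )] / [f [p b]]] * [t [f [p b]] * [t [f [p b]]]]] - [e [t [f [p b]]]]]

8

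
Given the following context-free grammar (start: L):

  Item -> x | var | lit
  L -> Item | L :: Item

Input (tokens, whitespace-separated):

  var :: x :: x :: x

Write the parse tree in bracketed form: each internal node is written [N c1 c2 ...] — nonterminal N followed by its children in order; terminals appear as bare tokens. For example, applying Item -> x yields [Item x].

[L [L [L [L [Item var]] :: [Item x]] :: [Item x]] :: [Item x]]

L
L :: Item
L :: Item :: Item
L :: Item :: Item :: Item
Item :: Item :: Item :: Item
var :: Item :: Item :: Item
var :: x :: Item :: Item
var :: x :: x :: Item
var :: x :: x :: x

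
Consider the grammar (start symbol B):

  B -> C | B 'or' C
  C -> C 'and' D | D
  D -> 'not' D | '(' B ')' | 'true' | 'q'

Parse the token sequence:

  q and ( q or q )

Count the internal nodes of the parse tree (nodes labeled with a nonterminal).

11

[B [C [C [D q]] and [D ( [B [B [C [D q]]] or [C [D q]]] )]]]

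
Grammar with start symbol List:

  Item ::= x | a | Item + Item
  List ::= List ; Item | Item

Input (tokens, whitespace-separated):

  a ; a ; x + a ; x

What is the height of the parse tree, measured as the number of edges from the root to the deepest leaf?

[List [List [List [List [Item a]] ; [Item a]] ; [Item [Item x] + [Item a]]] ; [Item x]]

5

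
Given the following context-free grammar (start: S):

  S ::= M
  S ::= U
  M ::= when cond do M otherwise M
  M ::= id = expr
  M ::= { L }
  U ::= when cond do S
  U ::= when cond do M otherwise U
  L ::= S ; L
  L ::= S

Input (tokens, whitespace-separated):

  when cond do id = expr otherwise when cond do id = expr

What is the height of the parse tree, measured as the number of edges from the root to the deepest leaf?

[S [U when cond do [M id = expr] otherwise [U when cond do [S [M id = expr]]]]]

5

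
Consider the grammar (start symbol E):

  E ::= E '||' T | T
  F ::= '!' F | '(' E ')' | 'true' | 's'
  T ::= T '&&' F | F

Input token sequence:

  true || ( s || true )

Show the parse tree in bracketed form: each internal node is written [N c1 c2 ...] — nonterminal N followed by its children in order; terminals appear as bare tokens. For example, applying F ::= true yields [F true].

E
E || T
T || T
F || T
true || T
true || F
true || ( E )
true || ( E || T )
true || ( T || T )
true || ( F || T )
true || ( s || T )
true || ( s || F )
true || ( s || true )

[E [E [T [F true]]] || [T [F ( [E [E [T [F s]]] || [T [F true]]] )]]]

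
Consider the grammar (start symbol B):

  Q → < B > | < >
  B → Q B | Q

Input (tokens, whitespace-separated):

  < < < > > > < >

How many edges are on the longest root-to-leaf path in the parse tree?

[B [Q < [B [Q < [B [Q < >]] >]] >] [B [Q < >]]]

6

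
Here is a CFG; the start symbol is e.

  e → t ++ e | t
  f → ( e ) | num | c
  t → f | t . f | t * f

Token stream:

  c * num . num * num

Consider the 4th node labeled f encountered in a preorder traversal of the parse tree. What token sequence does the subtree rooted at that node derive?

num

[e [t [t [t [t [f c]] * [f num]] . [f num]] * [f num]]]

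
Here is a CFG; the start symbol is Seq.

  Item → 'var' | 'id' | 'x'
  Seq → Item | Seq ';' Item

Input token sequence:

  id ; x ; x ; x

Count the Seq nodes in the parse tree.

[Seq [Seq [Seq [Seq [Item id]] ; [Item x]] ; [Item x]] ; [Item x]]

4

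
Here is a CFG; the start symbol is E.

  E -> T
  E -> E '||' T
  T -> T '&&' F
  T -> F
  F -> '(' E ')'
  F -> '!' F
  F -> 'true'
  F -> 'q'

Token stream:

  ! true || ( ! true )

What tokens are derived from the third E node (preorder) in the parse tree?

[E [E [T [F ! [F true]]]] || [T [F ( [E [T [F ! [F true]]]] )]]]

! true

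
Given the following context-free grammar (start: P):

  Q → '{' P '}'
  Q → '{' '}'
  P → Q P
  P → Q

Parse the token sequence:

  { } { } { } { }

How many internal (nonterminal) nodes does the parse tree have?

8

[P [Q { }] [P [Q { }] [P [Q { }] [P [Q { }]]]]]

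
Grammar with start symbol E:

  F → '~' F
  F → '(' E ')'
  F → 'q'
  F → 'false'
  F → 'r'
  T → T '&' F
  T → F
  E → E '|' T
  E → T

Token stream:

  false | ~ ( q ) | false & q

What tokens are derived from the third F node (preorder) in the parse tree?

( q )

[E [E [E [T [F false]]] | [T [F ~ [F ( [E [T [F q]]] )]]]] | [T [T [F false]] & [F q]]]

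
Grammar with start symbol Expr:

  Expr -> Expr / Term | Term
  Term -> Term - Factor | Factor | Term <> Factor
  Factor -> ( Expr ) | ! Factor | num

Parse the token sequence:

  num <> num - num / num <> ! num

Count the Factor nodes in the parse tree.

6

[Expr [Expr [Term [Term [Term [Factor num]] <> [Factor num]] - [Factor num]]] / [Term [Term [Factor num]] <> [Factor ! [Factor num]]]]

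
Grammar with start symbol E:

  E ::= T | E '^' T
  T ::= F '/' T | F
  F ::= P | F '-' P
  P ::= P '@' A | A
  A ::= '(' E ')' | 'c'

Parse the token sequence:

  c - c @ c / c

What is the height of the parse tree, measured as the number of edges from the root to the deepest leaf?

[E [T [F [F [P [A c]]] - [P [P [A c]] @ [A c]]] / [T [F [P [A c]]]]]]

6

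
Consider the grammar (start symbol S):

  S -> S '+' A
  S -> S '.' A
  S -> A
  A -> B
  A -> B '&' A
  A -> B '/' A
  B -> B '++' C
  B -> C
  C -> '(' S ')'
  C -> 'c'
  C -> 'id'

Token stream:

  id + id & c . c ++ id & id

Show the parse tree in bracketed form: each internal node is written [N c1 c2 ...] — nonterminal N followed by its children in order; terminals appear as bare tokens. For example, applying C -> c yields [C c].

S
S . A
S + A . A
A + A . A
B + A . A
C + A . A
id + A . A
id + B & A . A
id + C & A . A
id + id & A . A
id + id & B . A
id + id & C . A
id + id & c . A
id + id & c . B & A
id + id & c . B ++ C & A
id + id & c . C ++ C & A
id + id & c . c ++ C & A
id + id & c . c ++ id & A
id + id & c . c ++ id & B
id + id & c . c ++ id & C
id + id & c . c ++ id & id

[S [S [S [A [B [C id]]]] + [A [B [C id]] & [A [B [C c]]]]] . [A [B [B [C c]] ++ [C id]] & [A [B [C id]]]]]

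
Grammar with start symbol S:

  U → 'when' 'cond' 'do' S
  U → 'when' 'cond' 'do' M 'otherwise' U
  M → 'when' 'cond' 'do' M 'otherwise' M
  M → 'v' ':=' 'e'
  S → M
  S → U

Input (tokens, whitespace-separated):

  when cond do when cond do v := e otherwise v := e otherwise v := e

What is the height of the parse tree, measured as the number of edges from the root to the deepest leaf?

[S [M when cond do [M when cond do [M v := e] otherwise [M v := e]] otherwise [M v := e]]]

4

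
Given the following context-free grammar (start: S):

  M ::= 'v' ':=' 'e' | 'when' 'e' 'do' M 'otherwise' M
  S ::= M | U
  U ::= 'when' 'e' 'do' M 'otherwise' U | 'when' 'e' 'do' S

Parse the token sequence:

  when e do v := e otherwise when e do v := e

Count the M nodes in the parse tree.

[S [U when e do [M v := e] otherwise [U when e do [S [M v := e]]]]]

2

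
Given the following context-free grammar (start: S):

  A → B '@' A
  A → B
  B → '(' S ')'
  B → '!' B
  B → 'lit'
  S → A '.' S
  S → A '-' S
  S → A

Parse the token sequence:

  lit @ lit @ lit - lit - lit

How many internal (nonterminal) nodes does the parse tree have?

13

[S [A [B lit] @ [A [B lit] @ [A [B lit]]]] - [S [A [B lit]] - [S [A [B lit]]]]]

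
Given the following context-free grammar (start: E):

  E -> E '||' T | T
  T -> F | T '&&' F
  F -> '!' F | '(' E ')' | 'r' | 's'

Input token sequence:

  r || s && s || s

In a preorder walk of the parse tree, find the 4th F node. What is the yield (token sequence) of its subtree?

[E [E [E [T [F r]]] || [T [T [F s]] && [F s]]] || [T [F s]]]

s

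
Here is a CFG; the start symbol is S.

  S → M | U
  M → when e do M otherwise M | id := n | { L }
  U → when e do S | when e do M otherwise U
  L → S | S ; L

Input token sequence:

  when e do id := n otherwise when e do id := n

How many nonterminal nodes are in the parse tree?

6

[S [U when e do [M id := n] otherwise [U when e do [S [M id := n]]]]]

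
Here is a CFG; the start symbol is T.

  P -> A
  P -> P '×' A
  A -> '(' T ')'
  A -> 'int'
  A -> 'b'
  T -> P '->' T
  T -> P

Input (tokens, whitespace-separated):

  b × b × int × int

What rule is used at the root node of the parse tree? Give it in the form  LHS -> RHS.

T -> P

[T [P [P [P [P [A b]] × [A b]] × [A int]] × [A int]]]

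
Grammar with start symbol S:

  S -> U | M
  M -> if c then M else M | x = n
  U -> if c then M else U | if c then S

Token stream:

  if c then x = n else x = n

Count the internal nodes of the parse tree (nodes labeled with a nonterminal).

[S [M if c then [M x = n] else [M x = n]]]

4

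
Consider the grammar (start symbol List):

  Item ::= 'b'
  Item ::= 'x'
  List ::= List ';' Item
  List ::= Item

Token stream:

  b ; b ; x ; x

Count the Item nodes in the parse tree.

4

[List [List [List [List [Item b]] ; [Item b]] ; [Item x]] ; [Item x]]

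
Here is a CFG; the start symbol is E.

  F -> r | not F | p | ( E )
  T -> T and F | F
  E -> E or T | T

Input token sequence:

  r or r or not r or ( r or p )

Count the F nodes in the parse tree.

[E [E [E [E [T [F r]]] or [T [F r]]] or [T [F not [F r]]]] or [T [F ( [E [E [T [F r]]] or [T [F p]]] )]]]

7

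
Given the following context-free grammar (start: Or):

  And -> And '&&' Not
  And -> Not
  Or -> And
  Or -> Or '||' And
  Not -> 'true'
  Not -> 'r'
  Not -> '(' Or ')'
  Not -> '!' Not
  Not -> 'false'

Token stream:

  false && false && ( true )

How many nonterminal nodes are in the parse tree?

[Or [And [And [And [Not false]] && [Not false]] && [Not ( [Or [And [Not true]]] )]]]

10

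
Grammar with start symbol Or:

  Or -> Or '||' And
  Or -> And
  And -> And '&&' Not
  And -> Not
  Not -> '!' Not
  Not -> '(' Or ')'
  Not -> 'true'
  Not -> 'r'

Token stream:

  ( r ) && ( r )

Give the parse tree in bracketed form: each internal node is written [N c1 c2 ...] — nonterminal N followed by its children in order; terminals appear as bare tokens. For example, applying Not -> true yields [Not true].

[Or [And [And [Not ( [Or [And [Not r]]] )]] && [Not ( [Or [And [Not r]]] )]]]

Or
And
And && Not
Not && Not
( Or ) && Not
( And ) && Not
( Not ) && Not
( r ) && Not
( r ) && ( Or )
( r ) && ( And )
( r ) && ( Not )
( r ) && ( r )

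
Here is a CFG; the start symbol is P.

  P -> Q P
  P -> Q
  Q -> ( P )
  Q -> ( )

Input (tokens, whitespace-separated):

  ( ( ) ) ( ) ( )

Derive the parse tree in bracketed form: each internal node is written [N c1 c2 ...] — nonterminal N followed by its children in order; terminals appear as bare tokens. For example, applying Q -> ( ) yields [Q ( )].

P
Q P
( P ) P
( Q ) P
( ( ) ) P
( ( ) ) Q P
( ( ) ) ( ) P
( ( ) ) ( ) Q
( ( ) ) ( ) ( )

[P [Q ( [P [Q ( )]] )] [P [Q ( )] [P [Q ( )]]]]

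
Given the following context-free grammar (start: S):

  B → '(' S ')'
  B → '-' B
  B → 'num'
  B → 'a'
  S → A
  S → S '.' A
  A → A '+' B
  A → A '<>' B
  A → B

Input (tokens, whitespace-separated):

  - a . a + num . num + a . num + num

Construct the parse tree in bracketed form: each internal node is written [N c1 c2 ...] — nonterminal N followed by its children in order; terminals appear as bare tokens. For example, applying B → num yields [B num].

[S [S [S [S [A [B - [B a]]]] . [A [A [B a]] + [B num]]] . [A [A [B num]] + [B a]]] . [A [A [B num]] + [B num]]]

S
S . A
S . A . A
S . A . A . A
A . A . A . A
B . A . A . A
- B . A . A . A
- a . A . A . A
- a . A + B . A . A
- a . B + B . A . A
- a . a + B . A . A
- a . a + num . A . A
- a . a + num . A + B . A
- a . a + num . B + B . A
- a . a + num . num + B . A
- a . a + num . num + a . A
- a . a + num . num + a . A + B
- a . a + num . num + a . B + B
- a . a + num . num + a . num + B
- a . a + num . num + a . num + num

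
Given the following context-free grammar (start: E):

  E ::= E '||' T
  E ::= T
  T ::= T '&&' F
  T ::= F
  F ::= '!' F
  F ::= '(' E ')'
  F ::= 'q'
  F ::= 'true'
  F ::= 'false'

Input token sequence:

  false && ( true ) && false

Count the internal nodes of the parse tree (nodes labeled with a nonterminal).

10

[E [T [T [T [F false]] && [F ( [E [T [F true]]] )]] && [F false]]]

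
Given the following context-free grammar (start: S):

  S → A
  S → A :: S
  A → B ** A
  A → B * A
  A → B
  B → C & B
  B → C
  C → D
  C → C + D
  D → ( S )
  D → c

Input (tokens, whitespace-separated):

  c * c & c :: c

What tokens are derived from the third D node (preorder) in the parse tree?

[S [A [B [C [D c]]] * [A [B [C [D c]] & [B [C [D c]]]]]] :: [S [A [B [C [D c]]]]]]

c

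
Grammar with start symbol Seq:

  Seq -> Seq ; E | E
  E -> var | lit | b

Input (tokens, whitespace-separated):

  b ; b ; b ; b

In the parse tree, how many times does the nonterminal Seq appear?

4

[Seq [Seq [Seq [Seq [E b]] ; [E b]] ; [E b]] ; [E b]]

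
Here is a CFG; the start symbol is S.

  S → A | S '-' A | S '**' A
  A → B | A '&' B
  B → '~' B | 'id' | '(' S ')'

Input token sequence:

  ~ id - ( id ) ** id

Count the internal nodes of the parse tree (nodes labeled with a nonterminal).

[S [S [S [A [B ~ [B id]]]] - [A [B ( [S [A [B id]]] )]]] ** [A [B id]]]

13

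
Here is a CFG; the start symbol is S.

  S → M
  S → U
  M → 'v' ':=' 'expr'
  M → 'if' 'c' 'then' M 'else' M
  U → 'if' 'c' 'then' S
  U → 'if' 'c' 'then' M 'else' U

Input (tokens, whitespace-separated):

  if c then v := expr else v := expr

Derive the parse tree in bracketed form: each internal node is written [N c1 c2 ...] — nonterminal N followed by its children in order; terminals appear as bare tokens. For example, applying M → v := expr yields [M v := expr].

[S [M if c then [M v := expr] else [M v := expr]]]

S
M
if c then M else M
if c then v := expr else M
if c then v := expr else v := expr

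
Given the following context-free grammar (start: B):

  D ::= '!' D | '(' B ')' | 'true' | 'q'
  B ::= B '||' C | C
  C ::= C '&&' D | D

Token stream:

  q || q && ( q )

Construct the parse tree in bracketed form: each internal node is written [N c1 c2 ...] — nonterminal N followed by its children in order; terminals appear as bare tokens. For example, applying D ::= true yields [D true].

B
B || C
C || C
D || C
q || C
q || C && D
q || D && D
q || q && D
q || q && ( B )
q || q && ( C )
q || q && ( D )
q || q && ( q )

[B [B [C [D q]]] || [C [C [D q]] && [D ( [B [C [D q]]] )]]]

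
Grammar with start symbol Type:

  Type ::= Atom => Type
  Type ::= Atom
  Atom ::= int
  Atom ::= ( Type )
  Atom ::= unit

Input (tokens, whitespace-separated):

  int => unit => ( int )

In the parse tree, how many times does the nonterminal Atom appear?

4

[Type [Atom int] => [Type [Atom unit] => [Type [Atom ( [Type [Atom int]] )]]]]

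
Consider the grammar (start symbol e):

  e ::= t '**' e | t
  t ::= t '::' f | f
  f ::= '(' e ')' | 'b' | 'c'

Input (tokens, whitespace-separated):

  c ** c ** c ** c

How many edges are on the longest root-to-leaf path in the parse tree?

[e [t [f c]] ** [e [t [f c]] ** [e [t [f c]] ** [e [t [f c]]]]]]

6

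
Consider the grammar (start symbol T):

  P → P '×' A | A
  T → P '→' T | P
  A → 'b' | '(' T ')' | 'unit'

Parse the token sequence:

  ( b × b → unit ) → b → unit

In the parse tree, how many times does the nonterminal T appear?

5

[T [P [A ( [T [P [P [A b]] × [A b]] → [T [P [A unit]]]] )]] → [T [P [A b]] → [T [P [A unit]]]]]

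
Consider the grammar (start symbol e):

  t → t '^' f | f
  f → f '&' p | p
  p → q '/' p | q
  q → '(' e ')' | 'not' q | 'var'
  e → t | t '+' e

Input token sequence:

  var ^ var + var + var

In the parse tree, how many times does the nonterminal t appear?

4

[e [t [t [f [p [q var]]]] ^ [f [p [q var]]]] + [e [t [f [p [q var]]]] + [e [t [f [p [q var]]]]]]]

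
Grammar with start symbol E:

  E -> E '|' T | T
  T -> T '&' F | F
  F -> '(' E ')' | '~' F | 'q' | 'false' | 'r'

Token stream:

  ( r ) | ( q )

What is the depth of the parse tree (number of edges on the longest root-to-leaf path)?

[E [E [T [F ( [E [T [F r]]] )]]] | [T [F ( [E [T [F q]]] )]]]

7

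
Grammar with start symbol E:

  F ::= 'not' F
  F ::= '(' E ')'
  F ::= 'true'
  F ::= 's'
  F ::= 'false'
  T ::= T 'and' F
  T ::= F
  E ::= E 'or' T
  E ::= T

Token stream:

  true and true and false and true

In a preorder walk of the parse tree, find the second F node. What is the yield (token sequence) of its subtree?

[E [T [T [T [T [F true]] and [F true]] and [F false]] and [F true]]]

true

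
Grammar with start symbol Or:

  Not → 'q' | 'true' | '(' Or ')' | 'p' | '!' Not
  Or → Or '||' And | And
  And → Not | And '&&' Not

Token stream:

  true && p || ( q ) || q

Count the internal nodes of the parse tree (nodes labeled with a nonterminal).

14

[Or [Or [Or [And [And [Not true]] && [Not p]]] || [And [Not ( [Or [And [Not q]]] )]]] || [And [Not q]]]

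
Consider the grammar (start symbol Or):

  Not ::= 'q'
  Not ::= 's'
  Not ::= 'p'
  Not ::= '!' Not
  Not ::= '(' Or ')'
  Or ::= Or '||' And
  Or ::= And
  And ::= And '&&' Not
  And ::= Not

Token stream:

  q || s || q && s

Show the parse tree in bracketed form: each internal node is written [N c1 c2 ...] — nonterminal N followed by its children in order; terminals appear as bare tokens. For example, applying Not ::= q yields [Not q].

[Or [Or [Or [And [Not q]]] || [And [Not s]]] || [And [And [Not q]] && [Not s]]]

Or
Or || And
Or || And || And
And || And || And
Not || And || And
q || And || And
q || Not || And
q || s || And
q || s || And && Not
q || s || Not && Not
q || s || q && Not
q || s || q && s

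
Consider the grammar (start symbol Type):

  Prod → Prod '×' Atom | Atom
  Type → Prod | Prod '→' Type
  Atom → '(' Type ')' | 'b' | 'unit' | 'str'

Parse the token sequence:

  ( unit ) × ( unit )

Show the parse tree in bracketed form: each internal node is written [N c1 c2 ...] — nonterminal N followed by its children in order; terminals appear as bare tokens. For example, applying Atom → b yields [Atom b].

[Type [Prod [Prod [Atom ( [Type [Prod [Atom unit]]] )]] × [Atom ( [Type [Prod [Atom unit]]] )]]]

Type
Prod
Prod × Atom
Atom × Atom
( Type ) × Atom
( Prod ) × Atom
( Atom ) × Atom
( unit ) × Atom
( unit ) × ( Type )
( unit ) × ( Prod )
( unit ) × ( Atom )
( unit ) × ( unit )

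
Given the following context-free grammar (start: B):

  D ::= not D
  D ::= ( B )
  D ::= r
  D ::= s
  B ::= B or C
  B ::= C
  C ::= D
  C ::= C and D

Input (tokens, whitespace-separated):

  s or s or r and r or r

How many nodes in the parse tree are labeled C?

5

[B [B [B [B [C [D s]]] or [C [D s]]] or [C [C [D r]] and [D r]]] or [C [D r]]]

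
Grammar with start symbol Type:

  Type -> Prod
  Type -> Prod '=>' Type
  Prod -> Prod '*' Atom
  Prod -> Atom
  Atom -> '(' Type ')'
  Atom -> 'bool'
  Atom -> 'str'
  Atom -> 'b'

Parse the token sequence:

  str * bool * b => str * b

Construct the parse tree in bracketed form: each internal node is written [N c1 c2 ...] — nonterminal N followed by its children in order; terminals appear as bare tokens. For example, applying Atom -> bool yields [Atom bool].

Type
Prod => Type
Prod * Atom => Type
Prod * Atom * Atom => Type
Atom * Atom * Atom => Type
str * Atom * Atom => Type
str * bool * Atom => Type
str * bool * b => Type
str * bool * b => Prod
str * bool * b => Prod * Atom
str * bool * b => Atom * Atom
str * bool * b => str * Atom
str * bool * b => str * b

[Type [Prod [Prod [Prod [Atom str]] * [Atom bool]] * [Atom b]] => [Type [Prod [Prod [Atom str]] * [Atom b]]]]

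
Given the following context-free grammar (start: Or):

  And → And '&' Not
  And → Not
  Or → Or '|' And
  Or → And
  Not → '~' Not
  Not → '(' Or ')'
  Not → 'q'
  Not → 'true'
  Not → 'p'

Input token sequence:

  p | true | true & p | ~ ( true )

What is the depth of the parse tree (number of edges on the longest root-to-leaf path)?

7

[Or [Or [Or [Or [And [Not p]]] | [And [Not true]]] | [And [And [Not true]] & [Not p]]] | [And [Not ~ [Not ( [Or [And [Not true]]] )]]]]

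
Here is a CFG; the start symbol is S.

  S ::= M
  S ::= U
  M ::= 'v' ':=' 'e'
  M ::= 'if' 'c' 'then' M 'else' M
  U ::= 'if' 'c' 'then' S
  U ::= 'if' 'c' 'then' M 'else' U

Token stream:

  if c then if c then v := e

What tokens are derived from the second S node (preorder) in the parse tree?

[S [U if c then [S [U if c then [S [M v := e]]]]]]

if c then v := e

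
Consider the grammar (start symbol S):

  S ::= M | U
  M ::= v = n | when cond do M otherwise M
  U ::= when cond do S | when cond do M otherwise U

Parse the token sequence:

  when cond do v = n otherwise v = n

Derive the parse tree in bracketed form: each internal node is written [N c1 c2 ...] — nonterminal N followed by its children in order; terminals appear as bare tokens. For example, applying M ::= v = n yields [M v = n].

S
M
when cond do M otherwise M
when cond do v = n otherwise M
when cond do v = n otherwise v = n

[S [M when cond do [M v = n] otherwise [M v = n]]]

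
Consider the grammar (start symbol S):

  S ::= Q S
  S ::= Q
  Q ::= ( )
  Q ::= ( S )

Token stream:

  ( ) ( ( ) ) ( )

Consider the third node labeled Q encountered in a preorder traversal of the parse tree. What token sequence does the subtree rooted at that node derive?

( )

[S [Q ( )] [S [Q ( [S [Q ( )]] )] [S [Q ( )]]]]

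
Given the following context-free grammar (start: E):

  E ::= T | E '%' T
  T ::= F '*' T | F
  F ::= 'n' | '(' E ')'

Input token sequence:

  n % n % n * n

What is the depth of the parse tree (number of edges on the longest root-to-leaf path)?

5

[E [E [E [T [F n]]] % [T [F n]]] % [T [F n] * [T [F n]]]]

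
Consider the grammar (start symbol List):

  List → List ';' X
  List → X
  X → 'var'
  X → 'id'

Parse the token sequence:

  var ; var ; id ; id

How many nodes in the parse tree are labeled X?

[List [List [List [List [X var]] ; [X var]] ; [X id]] ; [X id]]

4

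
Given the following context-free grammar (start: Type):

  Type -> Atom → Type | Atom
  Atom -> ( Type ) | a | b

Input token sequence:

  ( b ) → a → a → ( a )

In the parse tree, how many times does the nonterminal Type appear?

6

[Type [Atom ( [Type [Atom b]] )] → [Type [Atom a] → [Type [Atom a] → [Type [Atom ( [Type [Atom a]] )]]]]]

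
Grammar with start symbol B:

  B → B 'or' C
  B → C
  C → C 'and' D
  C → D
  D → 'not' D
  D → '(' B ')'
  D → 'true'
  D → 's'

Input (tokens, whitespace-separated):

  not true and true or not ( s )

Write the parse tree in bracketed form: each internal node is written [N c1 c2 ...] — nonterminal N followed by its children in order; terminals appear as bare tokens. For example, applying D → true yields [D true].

B
B or C
C or C
C and D or C
D and D or C
not D and D or C
not true and D or C
not true and true or C
not true and true or D
not true and true or not D
not true and true or not ( B )
not true and true or not ( C )
not true and true or not ( D )
not true and true or not ( s )

[B [B [C [C [D not [D true]]] and [D true]]] or [C [D not [D ( [B [C [D s]]] )]]]]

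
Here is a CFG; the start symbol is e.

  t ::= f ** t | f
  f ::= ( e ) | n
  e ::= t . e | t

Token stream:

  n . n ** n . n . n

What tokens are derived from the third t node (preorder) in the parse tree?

[e [t [f n]] . [e [t [f n] ** [t [f n]]] . [e [t [f n]] . [e [t [f n]]]]]]

n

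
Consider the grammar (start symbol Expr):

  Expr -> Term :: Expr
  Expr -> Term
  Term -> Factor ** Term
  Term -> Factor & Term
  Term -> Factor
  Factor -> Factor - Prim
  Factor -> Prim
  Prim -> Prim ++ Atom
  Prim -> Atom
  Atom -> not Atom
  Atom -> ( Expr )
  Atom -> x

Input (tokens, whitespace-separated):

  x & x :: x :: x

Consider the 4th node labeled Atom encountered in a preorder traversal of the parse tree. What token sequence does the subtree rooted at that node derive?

x

[Expr [Term [Factor [Prim [Atom x]]] & [Term [Factor [Prim [Atom x]]]]] :: [Expr [Term [Factor [Prim [Atom x]]]] :: [Expr [Term [Factor [Prim [Atom x]]]]]]]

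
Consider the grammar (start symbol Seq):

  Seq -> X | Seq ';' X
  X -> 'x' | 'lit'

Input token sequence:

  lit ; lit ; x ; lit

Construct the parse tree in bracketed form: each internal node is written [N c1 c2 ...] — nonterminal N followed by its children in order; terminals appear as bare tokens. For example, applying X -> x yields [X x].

[Seq [Seq [Seq [Seq [X lit]] ; [X lit]] ; [X x]] ; [X lit]]

Seq
Seq ; X
Seq ; X ; X
Seq ; X ; X ; X
X ; X ; X ; X
lit ; X ; X ; X
lit ; lit ; X ; X
lit ; lit ; x ; X
lit ; lit ; x ; lit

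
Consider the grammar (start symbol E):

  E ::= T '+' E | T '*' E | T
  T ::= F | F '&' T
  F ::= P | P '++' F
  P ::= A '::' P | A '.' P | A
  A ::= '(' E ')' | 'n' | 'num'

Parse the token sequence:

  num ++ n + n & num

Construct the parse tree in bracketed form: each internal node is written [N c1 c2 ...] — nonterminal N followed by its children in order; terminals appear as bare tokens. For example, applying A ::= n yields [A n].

E
T + E
F + E
P ++ F + E
A ++ F + E
num ++ F + E
num ++ P + E
num ++ A + E
num ++ n + E
num ++ n + T
num ++ n + F & T
num ++ n + P & T
num ++ n + A & T
num ++ n + n & T
num ++ n + n & F
num ++ n + n & P
num ++ n + n & A
num ++ n + n & num

[E [T [F [P [A num]] ++ [F [P [A n]]]]] + [E [T [F [P [A n]]] & [T [F [P [A num]]]]]]]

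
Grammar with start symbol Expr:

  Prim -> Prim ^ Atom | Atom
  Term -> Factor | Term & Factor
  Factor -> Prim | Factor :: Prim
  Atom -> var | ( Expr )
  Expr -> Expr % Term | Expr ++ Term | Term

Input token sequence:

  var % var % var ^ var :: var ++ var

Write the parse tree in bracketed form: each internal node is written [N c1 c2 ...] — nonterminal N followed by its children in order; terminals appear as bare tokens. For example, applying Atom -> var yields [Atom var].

[Expr [Expr [Expr [Expr [Term [Factor [Prim [Atom var]]]]] % [Term [Factor [Prim [Atom var]]]]] % [Term [Factor [Factor [Prim [Prim [Atom var]] ^ [Atom var]]] :: [Prim [Atom var]]]]] ++ [Term [Factor [Prim [Atom var]]]]]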